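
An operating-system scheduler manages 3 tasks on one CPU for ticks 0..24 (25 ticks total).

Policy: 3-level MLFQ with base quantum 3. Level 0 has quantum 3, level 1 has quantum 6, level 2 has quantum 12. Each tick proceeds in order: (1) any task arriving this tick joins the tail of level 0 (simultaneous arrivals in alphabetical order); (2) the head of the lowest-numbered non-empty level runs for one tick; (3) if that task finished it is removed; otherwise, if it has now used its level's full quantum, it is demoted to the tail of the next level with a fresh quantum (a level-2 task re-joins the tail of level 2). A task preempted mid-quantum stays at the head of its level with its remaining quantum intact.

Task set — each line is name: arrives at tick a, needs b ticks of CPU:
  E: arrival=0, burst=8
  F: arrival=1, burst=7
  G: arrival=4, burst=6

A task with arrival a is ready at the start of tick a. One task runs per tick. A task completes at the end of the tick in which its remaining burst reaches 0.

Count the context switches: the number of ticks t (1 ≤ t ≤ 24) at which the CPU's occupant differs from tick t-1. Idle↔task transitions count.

t=0: L0/L1/L2 = E/-/- → run E
t=1: L0/L1/L2 = EF/-/- → run E
t=2: L0/L1/L2 = EF/-/- → run E
t=3: L0/L1/L2 = F/E/- → run F
t=4: L0/L1/L2 = FG/E/- → run F
t=5: L0/L1/L2 = FG/E/- → run F
t=6: L0/L1/L2 = G/EF/- → run G
t=7: L0/L1/L2 = G/EF/- → run G
t=8: L0/L1/L2 = G/EF/- → run G
t=9: L0/L1/L2 = -/EFG/- → run E
t=10: L0/L1/L2 = -/EFG/- → run E
t=11: L0/L1/L2 = -/EFG/- → run E
t=12: L0/L1/L2 = -/EFG/- → run E
t=13: L0/L1/L2 = -/EFG/- → run E
t=14: L0/L1/L2 = -/FG/- → run F
t=15: L0/L1/L2 = -/FG/- → run F
t=16: L0/L1/L2 = -/FG/- → run F
t=17: L0/L1/L2 = -/FG/- → run F
t=18: L0/L1/L2 = -/G/- → run G
t=19: L0/L1/L2 = -/G/- → run G
t=20: L0/L1/L2 = -/G/- → run G
t=21: (idle)
t=22: (idle)
t=23: (idle)
t=24: (idle)

context switches = 6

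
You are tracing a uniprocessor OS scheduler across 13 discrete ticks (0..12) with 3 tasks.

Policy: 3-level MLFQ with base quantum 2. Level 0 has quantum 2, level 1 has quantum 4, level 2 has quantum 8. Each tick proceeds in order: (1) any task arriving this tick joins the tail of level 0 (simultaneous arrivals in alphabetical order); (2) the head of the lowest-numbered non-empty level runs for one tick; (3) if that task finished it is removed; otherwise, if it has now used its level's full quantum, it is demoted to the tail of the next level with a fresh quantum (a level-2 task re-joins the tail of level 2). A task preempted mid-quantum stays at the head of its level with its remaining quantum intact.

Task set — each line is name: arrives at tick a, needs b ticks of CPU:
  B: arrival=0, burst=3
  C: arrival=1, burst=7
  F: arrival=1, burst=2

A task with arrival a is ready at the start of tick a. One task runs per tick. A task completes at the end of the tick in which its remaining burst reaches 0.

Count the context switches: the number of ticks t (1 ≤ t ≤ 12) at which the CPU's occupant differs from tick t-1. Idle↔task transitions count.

t=0: L0/L1/L2 = B/-/- → run B
t=1: L0/L1/L2 = BCF/-/- → run B
t=2: L0/L1/L2 = CF/B/- → run C
t=3: L0/L1/L2 = CF/B/- → run C
t=4: L0/L1/L2 = F/BC/- → run F
t=5: L0/L1/L2 = F/BC/- → run F
t=6: L0/L1/L2 = -/BC/- → run B
t=7: L0/L1/L2 = -/C/- → run C
t=8: L0/L1/L2 = -/C/- → run C
t=9: L0/L1/L2 = -/C/- → run C
t=10: L0/L1/L2 = -/C/- → run C
t=11: L0/L1/L2 = -/-/C → run C
t=12: (idle)

context switches = 5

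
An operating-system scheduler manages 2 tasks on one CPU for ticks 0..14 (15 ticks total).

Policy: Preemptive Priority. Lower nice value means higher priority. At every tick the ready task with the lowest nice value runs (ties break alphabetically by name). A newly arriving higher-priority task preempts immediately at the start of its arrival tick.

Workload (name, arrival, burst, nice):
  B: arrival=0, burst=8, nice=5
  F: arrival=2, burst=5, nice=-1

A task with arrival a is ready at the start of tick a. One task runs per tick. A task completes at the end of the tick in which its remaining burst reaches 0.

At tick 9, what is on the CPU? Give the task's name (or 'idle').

running at tick 9 = B

t=0: ready={B} → run B
t=1: ready={B} → run B
t=2: ready={B,F} → run F
t=3: ready={B,F} → run F
t=4: ready={B,F} → run F
t=5: ready={B,F} → run F
t=6: ready={B,F} → run F
t=7: ready={B} → run B
t=8: ready={B} → run B
t=9: ready={B} → run B
t=10: ready={B} → run B
t=11: ready={B} → run B
t=12: ready={B} → run B
t=13: (idle)
t=14: (idle)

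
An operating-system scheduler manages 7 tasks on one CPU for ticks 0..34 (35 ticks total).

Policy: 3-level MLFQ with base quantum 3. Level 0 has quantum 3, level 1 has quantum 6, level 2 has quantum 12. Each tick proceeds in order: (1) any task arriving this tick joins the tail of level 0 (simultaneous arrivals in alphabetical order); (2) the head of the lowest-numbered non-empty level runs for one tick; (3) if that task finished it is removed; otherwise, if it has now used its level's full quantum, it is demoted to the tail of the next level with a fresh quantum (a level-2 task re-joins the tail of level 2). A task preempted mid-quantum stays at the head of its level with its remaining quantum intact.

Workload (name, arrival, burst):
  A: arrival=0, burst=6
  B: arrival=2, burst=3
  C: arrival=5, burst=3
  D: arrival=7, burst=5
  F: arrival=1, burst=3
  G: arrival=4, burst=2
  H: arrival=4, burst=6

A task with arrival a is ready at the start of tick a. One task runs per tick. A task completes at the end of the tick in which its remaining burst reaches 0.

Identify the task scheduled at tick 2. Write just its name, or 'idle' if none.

running at tick 2 = A

t=0: L0/L1/L2 = A/-/- → run A
t=1: L0/L1/L2 = AF/-/- → run A
t=2: L0/L1/L2 = AFB/-/- → run A
t=3: L0/L1/L2 = FB/A/- → run F
t=4: L0/L1/L2 = FBGH/A/- → run F
t=5: L0/L1/L2 = FBGHC/A/- → run F
t=6: L0/L1/L2 = BGHC/A/- → run B
t=7: L0/L1/L2 = BGHCD/A/- → run B
t=8: L0/L1/L2 = BGHCD/A/- → run B
t=9: L0/L1/L2 = GHCD/A/- → run G
t=10: L0/L1/L2 = GHCD/A/- → run G
t=11: L0/L1/L2 = HCD/A/- → run H
t=12: L0/L1/L2 = HCD/A/- → run H
t=13: L0/L1/L2 = HCD/A/- → run H
t=14: L0/L1/L2 = CD/AH/- → run C
t=15: L0/L1/L2 = CD/AH/- → run C
t=16: L0/L1/L2 = CD/AH/- → run C
t=17: L0/L1/L2 = D/AH/- → run D
t=18: L0/L1/L2 = D/AH/- → run D
t=19: L0/L1/L2 = D/AH/- → run D
t=20: L0/L1/L2 = -/AHD/- → run A
t=21: L0/L1/L2 = -/AHD/- → run A
t=22: L0/L1/L2 = -/AHD/- → run A
t=23: L0/L1/L2 = -/HD/- → run H
t=24: L0/L1/L2 = -/HD/- → run H
t=25: L0/L1/L2 = -/HD/- → run H
t=26: L0/L1/L2 = -/D/- → run D
t=27: L0/L1/L2 = -/D/- → run D
t=28: (idle)
t=29: (idle)
t=30: (idle)
t=31: (idle)
t=32: (idle)
t=33: (idle)
t=34: (idle)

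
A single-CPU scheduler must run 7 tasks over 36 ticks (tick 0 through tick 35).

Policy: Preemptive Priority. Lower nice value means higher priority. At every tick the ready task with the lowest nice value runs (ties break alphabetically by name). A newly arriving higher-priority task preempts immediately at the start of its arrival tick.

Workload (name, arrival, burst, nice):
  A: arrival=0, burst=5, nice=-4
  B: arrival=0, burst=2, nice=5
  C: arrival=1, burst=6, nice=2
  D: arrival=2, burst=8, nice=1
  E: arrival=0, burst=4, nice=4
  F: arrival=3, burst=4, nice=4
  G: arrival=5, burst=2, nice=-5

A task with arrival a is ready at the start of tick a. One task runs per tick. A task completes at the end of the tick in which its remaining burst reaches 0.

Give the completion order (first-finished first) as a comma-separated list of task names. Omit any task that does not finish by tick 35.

completion order = A, G, D, C, E, F, B

t=0: ready={A,B,E} → run A
t=1: ready={A,B,C,E} → run A
t=2: ready={A,B,C,D,E} → run A
t=3: ready={A,B,C,D,E,F} → run A
t=4: ready={A,B,C,D,E,F} → run A
t=5: ready={B,C,D,E,F,G} → run G
t=6: ready={B,C,D,E,F,G} → run G
t=7: ready={B,C,D,E,F} → run D
t=8: ready={B,C,D,E,F} → run D
t=9: ready={B,C,D,E,F} → run D
t=10: ready={B,C,D,E,F} → run D
t=11: ready={B,C,D,E,F} → run D
t=12: ready={B,C,D,E,F} → run D
t=13: ready={B,C,D,E,F} → run D
t=14: ready={B,C,D,E,F} → run D
t=15: ready={B,C,E,F} → run C
t=16: ready={B,C,E,F} → run C
t=17: ready={B,C,E,F} → run C
t=18: ready={B,C,E,F} → run C
t=19: ready={B,C,E,F} → run C
t=20: ready={B,C,E,F} → run C
t=21: ready={B,E,F} → run E
t=22: ready={B,E,F} → run E
t=23: ready={B,E,F} → run E
t=24: ready={B,E,F} → run E
t=25: ready={B,F} → run F
t=26: ready={B,F} → run F
t=27: ready={B,F} → run F
t=28: ready={B,F} → run F
t=29: ready={B} → run B
t=30: ready={B} → run B
t=31: (idle)
t=32: (idle)
t=33: (idle)
t=34: (idle)
t=35: (idle)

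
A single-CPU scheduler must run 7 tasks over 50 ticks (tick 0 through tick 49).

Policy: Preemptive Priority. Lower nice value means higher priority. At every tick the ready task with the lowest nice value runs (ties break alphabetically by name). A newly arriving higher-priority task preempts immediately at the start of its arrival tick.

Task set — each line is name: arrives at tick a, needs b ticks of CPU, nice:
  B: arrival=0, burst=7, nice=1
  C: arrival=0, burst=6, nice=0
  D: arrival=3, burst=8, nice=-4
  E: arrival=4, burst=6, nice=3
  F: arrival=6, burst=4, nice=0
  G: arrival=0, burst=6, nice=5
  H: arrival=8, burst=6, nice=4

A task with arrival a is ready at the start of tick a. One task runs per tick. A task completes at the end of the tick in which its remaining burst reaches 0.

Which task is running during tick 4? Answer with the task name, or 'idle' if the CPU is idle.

t=0: ready={B,C,G} → run C
t=1: ready={B,C,G} → run C
t=2: ready={B,C,G} → run C
t=3: ready={B,C,D,G} → run D
t=4: ready={B,C,D,E,G} → run D
t=5: ready={B,C,D,E,G} → run D
t=6: ready={B,C,D,E,F,G} → run D
t=7: ready={B,C,D,E,F,G} → run D
t=8: ready={B,C,D,E,F,G,H} → run D
t=9: ready={B,C,D,E,F,G,H} → run D
t=10: ready={B,C,D,E,F,G,H} → run D
t=11: ready={B,C,E,F,G,H} → run C
t=12: ready={B,C,E,F,G,H} → run C
t=13: ready={B,C,E,F,G,H} → run C
t=14: ready={B,E,F,G,H} → run F
t=15: ready={B,E,F,G,H} → run F
t=16: ready={B,E,F,G,H} → run F
t=17: ready={B,E,F,G,H} → run F
t=18: ready={B,E,G,H} → run B
t=19: ready={B,E,G,H} → run B
t=20: ready={B,E,G,H} → run B
t=21: ready={B,E,G,H} → run B
t=22: ready={B,E,G,H} → run B
t=23: ready={B,E,G,H} → run B
t=24: ready={B,E,G,H} → run B
t=25: ready={E,G,H} → run E
t=26: ready={E,G,H} → run E
t=27: ready={E,G,H} → run E
t=28: ready={E,G,H} → run E
t=29: ready={E,G,H} → run E
t=30: ready={E,G,H} → run E
t=31: ready={G,H} → run H
t=32: ready={G,H} → run H
t=33: ready={G,H} → run H
t=34: ready={G,H} → run H
t=35: ready={G,H} → run H
t=36: ready={G,H} → run H
t=37: ready={G} → run G
t=38: ready={G} → run G
t=39: ready={G} → run G
t=40: ready={G} → run G
t=41: ready={G} → run G
t=42: ready={G} → run G
t=43: (idle)
t=44: (idle)
t=45: (idle)
t=46: (idle)
t=47: (idle)
t=48: (idle)
t=49: (idle)

running at tick 4 = D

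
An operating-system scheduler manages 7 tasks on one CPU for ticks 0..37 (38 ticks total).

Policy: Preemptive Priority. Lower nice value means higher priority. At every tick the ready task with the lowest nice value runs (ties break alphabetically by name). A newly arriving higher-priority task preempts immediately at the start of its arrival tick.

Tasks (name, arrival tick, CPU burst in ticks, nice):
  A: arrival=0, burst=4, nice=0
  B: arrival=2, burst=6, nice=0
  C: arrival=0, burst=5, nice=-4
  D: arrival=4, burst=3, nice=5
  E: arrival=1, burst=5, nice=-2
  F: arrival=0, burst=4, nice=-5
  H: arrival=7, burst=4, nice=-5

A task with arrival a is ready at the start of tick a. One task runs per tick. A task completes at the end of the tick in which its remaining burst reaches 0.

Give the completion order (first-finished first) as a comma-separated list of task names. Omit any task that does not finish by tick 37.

t=0: ready={A,C,F} → run F
t=1: ready={A,C,E,F} → run F
t=2: ready={A,B,C,E,F} → run F
t=3: ready={A,B,C,E,F} → run F
t=4: ready={A,B,C,D,E} → run C
t=5: ready={A,B,C,D,E} → run C
t=6: ready={A,B,C,D,E} → run C
t=7: ready={A,B,C,D,E,H} → run H
t=8: ready={A,B,C,D,E,H} → run H
t=9: ready={A,B,C,D,E,H} → run H
t=10: ready={A,B,C,D,E,H} → run H
t=11: ready={A,B,C,D,E} → run C
t=12: ready={A,B,C,D,E} → run C
t=13: ready={A,B,D,E} → run E
t=14: ready={A,B,D,E} → run E
t=15: ready={A,B,D,E} → run E
t=16: ready={A,B,D,E} → run E
t=17: ready={A,B,D,E} → run E
t=18: ready={A,B,D} → run A
t=19: ready={A,B,D} → run A
t=20: ready={A,B,D} → run A
t=21: ready={A,B,D} → run A
t=22: ready={B,D} → run B
t=23: ready={B,D} → run B
t=24: ready={B,D} → run B
t=25: ready={B,D} → run B
t=26: ready={B,D} → run B
t=27: ready={B,D} → run B
t=28: ready={D} → run D
t=29: ready={D} → run D
t=30: ready={D} → run D
t=31: (idle)
t=32: (idle)
t=33: (idle)
t=34: (idle)
t=35: (idle)
t=36: (idle)
t=37: (idle)

completion order = F, H, C, E, A, B, D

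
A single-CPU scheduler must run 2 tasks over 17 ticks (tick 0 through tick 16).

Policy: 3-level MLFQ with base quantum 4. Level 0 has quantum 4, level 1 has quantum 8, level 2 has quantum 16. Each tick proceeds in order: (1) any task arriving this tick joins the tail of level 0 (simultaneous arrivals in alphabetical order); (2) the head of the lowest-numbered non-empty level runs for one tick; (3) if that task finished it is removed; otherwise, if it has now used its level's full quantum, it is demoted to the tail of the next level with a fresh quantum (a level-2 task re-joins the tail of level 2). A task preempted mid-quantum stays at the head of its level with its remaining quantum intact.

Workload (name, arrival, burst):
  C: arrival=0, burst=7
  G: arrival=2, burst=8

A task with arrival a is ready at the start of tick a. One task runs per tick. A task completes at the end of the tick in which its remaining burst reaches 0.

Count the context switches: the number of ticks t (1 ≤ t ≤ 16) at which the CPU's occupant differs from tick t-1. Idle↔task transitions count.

t=0: L0/L1/L2 = C/-/- → run C
t=1: L0/L1/L2 = C/-/- → run C
t=2: L0/L1/L2 = CG/-/- → run C
t=3: L0/L1/L2 = CG/-/- → run C
t=4: L0/L1/L2 = G/C/- → run G
t=5: L0/L1/L2 = G/C/- → run G
t=6: L0/L1/L2 = G/C/- → run G
t=7: L0/L1/L2 = G/C/- → run G
t=8: L0/L1/L2 = -/CG/- → run C
t=9: L0/L1/L2 = -/CG/- → run C
t=10: L0/L1/L2 = -/CG/- → run C
t=11: L0/L1/L2 = -/G/- → run G
t=12: L0/L1/L2 = -/G/- → run G
t=13: L0/L1/L2 = -/G/- → run G
t=14: L0/L1/L2 = -/G/- → run G
t=15: (idle)
t=16: (idle)

context switches = 4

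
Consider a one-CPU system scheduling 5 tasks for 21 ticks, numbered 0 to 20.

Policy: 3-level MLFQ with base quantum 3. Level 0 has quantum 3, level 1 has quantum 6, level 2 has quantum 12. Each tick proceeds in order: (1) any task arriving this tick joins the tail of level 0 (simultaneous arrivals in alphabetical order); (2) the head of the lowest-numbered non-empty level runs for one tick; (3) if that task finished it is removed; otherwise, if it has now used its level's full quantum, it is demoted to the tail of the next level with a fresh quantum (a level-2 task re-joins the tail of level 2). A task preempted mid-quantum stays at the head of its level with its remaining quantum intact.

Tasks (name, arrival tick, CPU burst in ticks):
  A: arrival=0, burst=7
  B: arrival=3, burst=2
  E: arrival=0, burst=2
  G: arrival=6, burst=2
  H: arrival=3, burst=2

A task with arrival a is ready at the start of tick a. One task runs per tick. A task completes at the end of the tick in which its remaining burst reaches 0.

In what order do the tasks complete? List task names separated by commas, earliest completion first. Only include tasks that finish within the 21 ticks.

completion order = E, B, H, G, A

t=0: L0/L1/L2 = AE/-/- → run A
t=1: L0/L1/L2 = AE/-/- → run A
t=2: L0/L1/L2 = AE/-/- → run A
t=3: L0/L1/L2 = EBH/A/- → run E
t=4: L0/L1/L2 = EBH/A/- → run E
t=5: L0/L1/L2 = BH/A/- → run B
t=6: L0/L1/L2 = BHG/A/- → run B
t=7: L0/L1/L2 = HG/A/- → run H
t=8: L0/L1/L2 = HG/A/- → run H
t=9: L0/L1/L2 = G/A/- → run G
t=10: L0/L1/L2 = G/A/- → run G
t=11: L0/L1/L2 = -/A/- → run A
t=12: L0/L1/L2 = -/A/- → run A
t=13: L0/L1/L2 = -/A/- → run A
t=14: L0/L1/L2 = -/A/- → run A
t=15: (idle)
t=16: (idle)
t=17: (idle)
t=18: (idle)
t=19: (idle)
t=20: (idle)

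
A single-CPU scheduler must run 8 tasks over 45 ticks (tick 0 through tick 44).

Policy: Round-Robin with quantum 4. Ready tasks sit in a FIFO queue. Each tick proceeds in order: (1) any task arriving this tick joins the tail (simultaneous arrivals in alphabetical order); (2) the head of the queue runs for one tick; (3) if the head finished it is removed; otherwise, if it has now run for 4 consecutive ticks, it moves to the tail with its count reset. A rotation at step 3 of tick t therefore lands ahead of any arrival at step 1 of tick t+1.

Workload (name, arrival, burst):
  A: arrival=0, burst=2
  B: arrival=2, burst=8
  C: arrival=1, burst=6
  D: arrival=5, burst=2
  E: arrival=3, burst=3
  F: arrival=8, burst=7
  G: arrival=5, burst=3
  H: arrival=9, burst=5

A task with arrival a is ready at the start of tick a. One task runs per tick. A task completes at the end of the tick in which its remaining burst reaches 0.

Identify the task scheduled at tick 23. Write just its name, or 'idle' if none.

running at tick 23 = F

t=0: queue=[A] q_used=0 → run A
t=1: queue=[A,C] q_used=1 → run A
t=2: queue=[C,B] q_used=0 → run C
t=3: queue=[C,B,E] q_used=1 → run C
t=4: queue=[C,B,E] q_used=2 → run C
t=5: queue=[C,B,E,D,G] q_used=3 → run C
t=6: queue=[B,E,D,G,C] q_used=0 → run B
t=7: queue=[B,E,D,G,C] q_used=1 → run B
t=8: queue=[B,E,D,G,C,F] q_used=2 → run B
t=9: queue=[B,E,D,G,C,F,H] q_used=3 → run B
t=10: queue=[E,D,G,C,F,H,B] q_used=0 → run E
t=11: queue=[E,D,G,C,F,H,B] q_used=1 → run E
t=12: queue=[E,D,G,C,F,H,B] q_used=2 → run E
t=13: queue=[D,G,C,F,H,B] q_used=0 → run D
t=14: queue=[D,G,C,F,H,B] q_used=1 → run D
t=15: queue=[G,C,F,H,B] q_used=0 → run G
t=16: queue=[G,C,F,H,B] q_used=1 → run G
t=17: queue=[G,C,F,H,B] q_used=2 → run G
t=18: queue=[C,F,H,B] q_used=0 → run C
t=19: queue=[C,F,H,B] q_used=1 → run C
t=20: queue=[F,H,B] q_used=0 → run F
t=21: queue=[F,H,B] q_used=1 → run F
t=22: queue=[F,H,B] q_used=2 → run F
t=23: queue=[F,H,B] q_used=3 → run F
t=24: queue=[H,B,F] q_used=0 → run H
t=25: queue=[H,B,F] q_used=1 → run H
t=26: queue=[H,B,F] q_used=2 → run H
t=27: queue=[H,B,F] q_used=3 → run H
t=28: queue=[B,F,H] q_used=0 → run B
t=29: queue=[B,F,H] q_used=1 → run B
t=30: queue=[B,F,H] q_used=2 → run B
t=31: queue=[B,F,H] q_used=3 → run B
t=32: queue=[F,H] q_used=0 → run F
t=33: queue=[F,H] q_used=1 → run F
t=34: queue=[F,H] q_used=2 → run F
t=35: queue=[H] q_used=0 → run H
t=36: (idle)
t=37: (idle)
t=38: (idle)
t=39: (idle)
t=40: (idle)
t=41: (idle)
t=42: (idle)
t=43: (idle)
t=44: (idle)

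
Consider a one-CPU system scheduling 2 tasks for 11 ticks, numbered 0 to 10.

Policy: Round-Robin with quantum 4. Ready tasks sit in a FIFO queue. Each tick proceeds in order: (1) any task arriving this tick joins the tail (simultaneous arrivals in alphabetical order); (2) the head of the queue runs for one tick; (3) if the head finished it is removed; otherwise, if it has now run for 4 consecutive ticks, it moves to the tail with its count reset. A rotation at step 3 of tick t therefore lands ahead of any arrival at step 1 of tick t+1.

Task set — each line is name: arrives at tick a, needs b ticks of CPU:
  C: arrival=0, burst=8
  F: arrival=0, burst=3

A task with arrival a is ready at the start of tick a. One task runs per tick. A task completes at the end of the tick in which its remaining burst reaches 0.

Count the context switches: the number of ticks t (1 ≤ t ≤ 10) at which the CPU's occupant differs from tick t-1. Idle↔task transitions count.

t=0: queue=[C,F] q_used=0 → run C
t=1: queue=[C,F] q_used=1 → run C
t=2: queue=[C,F] q_used=2 → run C
t=3: queue=[C,F] q_used=3 → run C
t=4: queue=[F,C] q_used=0 → run F
t=5: queue=[F,C] q_used=1 → run F
t=6: queue=[F,C] q_used=2 → run F
t=7: queue=[C] q_used=0 → run C
t=8: queue=[C] q_used=1 → run C
t=9: queue=[C] q_used=2 → run C
t=10: queue=[C] q_used=3 → run C

context switches = 2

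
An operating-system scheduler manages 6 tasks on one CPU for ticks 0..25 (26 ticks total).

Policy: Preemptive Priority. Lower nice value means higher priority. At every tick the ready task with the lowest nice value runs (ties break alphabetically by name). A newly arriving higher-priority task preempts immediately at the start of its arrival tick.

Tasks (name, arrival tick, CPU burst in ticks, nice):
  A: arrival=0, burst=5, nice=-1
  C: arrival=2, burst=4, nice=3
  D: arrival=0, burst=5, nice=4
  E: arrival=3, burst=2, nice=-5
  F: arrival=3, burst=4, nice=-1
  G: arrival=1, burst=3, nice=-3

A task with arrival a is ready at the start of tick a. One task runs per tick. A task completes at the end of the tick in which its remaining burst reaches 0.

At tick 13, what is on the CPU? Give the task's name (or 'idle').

running at tick 13 = F

t=0: ready={A,D} → run A
t=1: ready={A,D,G} → run G
t=2: ready={A,C,D,G} → run G
t=3: ready={A,C,D,E,F,G} → run E
t=4: ready={A,C,D,E,F,G} → run E
t=5: ready={A,C,D,F,G} → run G
t=6: ready={A,C,D,F} → run A
t=7: ready={A,C,D,F} → run A
t=8: ready={A,C,D,F} → run A
t=9: ready={A,C,D,F} → run A
t=10: ready={C,D,F} → run F
t=11: ready={C,D,F} → run F
t=12: ready={C,D,F} → run F
t=13: ready={C,D,F} → run F
t=14: ready={C,D} → run C
t=15: ready={C,D} → run C
t=16: ready={C,D} → run C
t=17: ready={C,D} → run C
t=18: ready={D} → run D
t=19: ready={D} → run D
t=20: ready={D} → run D
t=21: ready={D} → run D
t=22: ready={D} → run D
t=23: (idle)
t=24: (idle)
t=25: (idle)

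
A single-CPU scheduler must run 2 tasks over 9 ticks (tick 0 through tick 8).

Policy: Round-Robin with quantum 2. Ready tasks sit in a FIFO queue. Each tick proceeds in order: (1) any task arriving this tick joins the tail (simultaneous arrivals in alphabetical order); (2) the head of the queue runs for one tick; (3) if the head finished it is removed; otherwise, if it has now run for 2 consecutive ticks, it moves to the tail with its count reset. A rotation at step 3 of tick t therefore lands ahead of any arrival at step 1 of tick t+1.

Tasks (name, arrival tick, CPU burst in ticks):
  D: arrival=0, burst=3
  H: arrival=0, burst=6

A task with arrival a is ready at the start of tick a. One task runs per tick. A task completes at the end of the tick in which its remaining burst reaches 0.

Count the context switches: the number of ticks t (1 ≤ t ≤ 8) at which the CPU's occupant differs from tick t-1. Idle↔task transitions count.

t=0: queue=[D,H] q_used=0 → run D
t=1: queue=[D,H] q_used=1 → run D
t=2: queue=[H,D] q_used=0 → run H
t=3: queue=[H,D] q_used=1 → run H
t=4: queue=[D,H] q_used=0 → run D
t=5: queue=[H] q_used=0 → run H
t=6: queue=[H] q_used=1 → run H
t=7: queue=[H] q_used=0 → run H
t=8: queue=[H] q_used=1 → run H

context switches = 3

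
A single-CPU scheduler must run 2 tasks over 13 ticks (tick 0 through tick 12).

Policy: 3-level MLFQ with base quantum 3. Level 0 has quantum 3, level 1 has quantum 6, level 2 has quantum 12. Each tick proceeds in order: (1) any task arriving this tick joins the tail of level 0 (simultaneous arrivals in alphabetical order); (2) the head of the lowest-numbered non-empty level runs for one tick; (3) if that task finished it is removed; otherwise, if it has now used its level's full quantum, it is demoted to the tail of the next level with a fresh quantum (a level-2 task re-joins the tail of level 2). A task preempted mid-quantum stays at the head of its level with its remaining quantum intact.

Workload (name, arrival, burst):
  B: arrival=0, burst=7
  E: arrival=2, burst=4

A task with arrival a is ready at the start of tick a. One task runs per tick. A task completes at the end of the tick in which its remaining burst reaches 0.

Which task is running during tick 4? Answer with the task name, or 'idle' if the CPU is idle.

running at tick 4 = E

t=0: L0/L1/L2 = B/-/- → run B
t=1: L0/L1/L2 = B/-/- → run B
t=2: L0/L1/L2 = BE/-/- → run B
t=3: L0/L1/L2 = E/B/- → run E
t=4: L0/L1/L2 = E/B/- → run E
t=5: L0/L1/L2 = E/B/- → run E
t=6: L0/L1/L2 = -/BE/- → run B
t=7: L0/L1/L2 = -/BE/- → run B
t=8: L0/L1/L2 = -/BE/- → run B
t=9: L0/L1/L2 = -/BE/- → run B
t=10: L0/L1/L2 = -/E/- → run E
t=11: (idle)
t=12: (idle)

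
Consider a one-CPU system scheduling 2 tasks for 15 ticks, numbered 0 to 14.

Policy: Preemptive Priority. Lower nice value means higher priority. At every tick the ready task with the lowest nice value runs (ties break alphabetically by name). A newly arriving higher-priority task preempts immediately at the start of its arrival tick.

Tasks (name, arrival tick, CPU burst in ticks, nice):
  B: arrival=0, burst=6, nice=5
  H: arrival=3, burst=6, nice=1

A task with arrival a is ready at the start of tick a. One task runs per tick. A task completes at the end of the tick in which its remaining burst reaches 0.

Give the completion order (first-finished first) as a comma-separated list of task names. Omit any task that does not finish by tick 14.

t=0: ready={B} → run B
t=1: ready={B} → run B
t=2: ready={B} → run B
t=3: ready={B,H} → run H
t=4: ready={B,H} → run H
t=5: ready={B,H} → run H
t=6: ready={B,H} → run H
t=7: ready={B,H} → run H
t=8: ready={B,H} → run H
t=9: ready={B} → run B
t=10: ready={B} → run B
t=11: ready={B} → run B
t=12: (idle)
t=13: (idle)
t=14: (idle)

completion order = H, B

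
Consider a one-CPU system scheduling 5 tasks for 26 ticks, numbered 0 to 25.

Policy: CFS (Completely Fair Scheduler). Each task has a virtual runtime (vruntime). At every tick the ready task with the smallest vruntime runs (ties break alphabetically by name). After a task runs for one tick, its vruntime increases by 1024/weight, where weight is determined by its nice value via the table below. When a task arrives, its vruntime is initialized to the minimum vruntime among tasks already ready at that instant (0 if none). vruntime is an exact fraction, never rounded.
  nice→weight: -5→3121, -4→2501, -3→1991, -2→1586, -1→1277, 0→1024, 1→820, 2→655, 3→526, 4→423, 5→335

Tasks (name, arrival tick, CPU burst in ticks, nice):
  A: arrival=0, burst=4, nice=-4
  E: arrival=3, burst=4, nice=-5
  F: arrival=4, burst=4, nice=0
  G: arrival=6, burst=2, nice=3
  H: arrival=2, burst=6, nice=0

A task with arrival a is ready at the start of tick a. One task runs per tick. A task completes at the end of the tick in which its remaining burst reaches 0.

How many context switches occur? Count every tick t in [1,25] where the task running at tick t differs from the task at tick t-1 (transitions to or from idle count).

t=0: vr[A=0] → run A
t=1: vr[A=1024/2501] → run A
t=2: vr[A=2048/2501 H=2048/2501] → run A
t=3: vr[A=3072/2501 E=2048/2501 H=2048/2501] → run E
t=4: vr[A=3072/2501 E=8952832/7805621 F=2048/2501 H=2048/2501] → run F
t=5: vr[A=3072/2501 E=8952832/7805621 F=4549/2501 H=2048/2501] → run H
t=6: vr[A=3072/2501 E=8952832/7805621 F=4549/2501 G=8952832/7805621 H=4549/2501] → run E
t=7: vr[A=3072/2501 E=11513856/7805621 F=4549/2501 G=8952832/7805621 H=4549/2501] → run G
t=8: vr[A=3072/2501 E=11513856/7805621 F=4549/2501 G=6351072768/2052878323 H=4549/2501] → run A
t=9: vr[E=11513856/7805621 F=4549/2501 G=6351072768/2052878323 H=4549/2501] → run E
t=10: vr[E=14074880/7805621 F=4549/2501 G=6351072768/2052878323 H=4549/2501] → run E
t=11: vr[F=4549/2501 G=6351072768/2052878323 H=4549/2501] → run F
t=12: vr[F=7050/2501 G=6351072768/2052878323 H=4549/2501] → run H
t=13: vr[F=7050/2501 G=6351072768/2052878323 H=7050/2501] → run F
t=14: vr[F=9551/2501 G=6351072768/2052878323 H=7050/2501] → run H
t=15: vr[F=9551/2501 G=6351072768/2052878323 H=9551/2501] → run G
t=16: vr[F=9551/2501 H=9551/2501] → run F
t=17: vr[H=9551/2501] → run H
t=18: vr[H=12052/2501] → run H
t=19: vr[H=14553/2501] → run H
t=20: (idle)
t=21: (idle)
t=22: (idle)
t=23: (idle)
t=24: (idle)
t=25: (idle)

context switches = 15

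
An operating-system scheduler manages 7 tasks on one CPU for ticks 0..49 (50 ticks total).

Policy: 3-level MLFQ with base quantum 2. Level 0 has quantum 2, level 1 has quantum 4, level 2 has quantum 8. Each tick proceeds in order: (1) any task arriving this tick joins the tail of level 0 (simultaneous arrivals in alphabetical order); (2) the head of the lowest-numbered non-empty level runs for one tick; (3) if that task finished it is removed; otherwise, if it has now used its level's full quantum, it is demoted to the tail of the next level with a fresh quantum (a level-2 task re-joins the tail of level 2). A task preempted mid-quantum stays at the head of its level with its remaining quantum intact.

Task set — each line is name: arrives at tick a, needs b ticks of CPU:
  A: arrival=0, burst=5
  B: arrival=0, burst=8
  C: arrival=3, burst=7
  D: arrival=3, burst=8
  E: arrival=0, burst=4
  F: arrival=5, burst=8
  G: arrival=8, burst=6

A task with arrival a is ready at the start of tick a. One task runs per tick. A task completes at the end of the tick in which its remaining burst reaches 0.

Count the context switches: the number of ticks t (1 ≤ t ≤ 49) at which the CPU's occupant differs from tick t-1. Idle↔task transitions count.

t=0: L0/L1/L2 = ABE/-/- → run A
t=1: L0/L1/L2 = ABE/-/- → run A
t=2: L0/L1/L2 = BE/A/- → run B
t=3: L0/L1/L2 = BECD/A/- → run B
t=4: L0/L1/L2 = ECD/AB/- → run E
t=5: L0/L1/L2 = ECDF/AB/- → run E
t=6: L0/L1/L2 = CDF/ABE/- → run C
t=7: L0/L1/L2 = CDF/ABE/- → run C
t=8: L0/L1/L2 = DFG/ABEC/- → run D
t=9: L0/L1/L2 = DFG/ABEC/- → run D
t=10: L0/L1/L2 = FG/ABECD/- → run F
t=11: L0/L1/L2 = FG/ABECD/- → run F
t=12: L0/L1/L2 = G/ABECDF/- → run G
t=13: L0/L1/L2 = G/ABECDF/- → run G
t=14: L0/L1/L2 = -/ABECDFG/- → run A
t=15: L0/L1/L2 = -/ABECDFG/- → run A
t=16: L0/L1/L2 = -/ABECDFG/- → run A
t=17: L0/L1/L2 = -/BECDFG/- → run B
t=18: L0/L1/L2 = -/BECDFG/- → run B
t=19: L0/L1/L2 = -/BECDFG/- → run B
t=20: L0/L1/L2 = -/BECDFG/- → run B
t=21: L0/L1/L2 = -/ECDFG/B → run E
t=22: L0/L1/L2 = -/ECDFG/B → run E
t=23: L0/L1/L2 = -/CDFG/B → run C
t=24: L0/L1/L2 = -/CDFG/B → run C
t=25: L0/L1/L2 = -/CDFG/B → run C
t=26: L0/L1/L2 = -/CDFG/B → run C
t=27: L0/L1/L2 = -/DFG/BC → run D
t=28: L0/L1/L2 = -/DFG/BC → run D
t=29: L0/L1/L2 = -/DFG/BC → run D
t=30: L0/L1/L2 = -/DFG/BC → run D
t=31: L0/L1/L2 = -/FG/BCD → run F
t=32: L0/L1/L2 = -/FG/BCD → run F
t=33: L0/L1/L2 = -/FG/BCD → run F
t=34: L0/L1/L2 = -/FG/BCD → run F
t=35: L0/L1/L2 = -/G/BCDF → run G
t=36: L0/L1/L2 = -/G/BCDF → run G
t=37: L0/L1/L2 = -/G/BCDF → run G
t=38: L0/L1/L2 = -/G/BCDF → run G
t=39: L0/L1/L2 = -/-/BCDF → run B
t=40: L0/L1/L2 = -/-/BCDF → run B
t=41: L0/L1/L2 = -/-/CDF → run C
t=42: L0/L1/L2 = -/-/DF → run D
t=43: L0/L1/L2 = -/-/DF → run D
t=44: L0/L1/L2 = -/-/F → run F
t=45: L0/L1/L2 = -/-/F → run F
t=46: (idle)
t=47: (idle)
t=48: (idle)
t=49: (idle)

context switches = 18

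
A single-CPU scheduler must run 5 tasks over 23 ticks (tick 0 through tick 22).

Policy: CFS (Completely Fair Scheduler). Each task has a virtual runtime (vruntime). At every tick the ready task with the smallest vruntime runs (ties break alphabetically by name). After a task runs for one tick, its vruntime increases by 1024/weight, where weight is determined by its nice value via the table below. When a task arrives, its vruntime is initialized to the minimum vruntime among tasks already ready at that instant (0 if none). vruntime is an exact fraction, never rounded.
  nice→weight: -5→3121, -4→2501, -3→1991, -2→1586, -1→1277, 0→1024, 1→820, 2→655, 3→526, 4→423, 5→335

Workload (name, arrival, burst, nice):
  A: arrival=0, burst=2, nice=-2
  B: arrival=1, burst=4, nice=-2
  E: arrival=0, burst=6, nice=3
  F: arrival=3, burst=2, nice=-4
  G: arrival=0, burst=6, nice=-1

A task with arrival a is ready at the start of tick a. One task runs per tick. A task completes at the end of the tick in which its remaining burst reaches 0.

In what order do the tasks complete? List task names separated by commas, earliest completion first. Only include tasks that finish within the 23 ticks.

t=0: vr[A=0 E=0 G=0] → run A
t=1: vr[A=512/793 B=0 E=0 G=0] → run B
t=2: vr[A=512/793 B=512/793 E=0 G=0] → run E
t=3: vr[A=512/793 B=512/793 E=512/263 F=0 G=0] → run F
t=4: vr[A=512/793 B=512/793 E=512/263 F=1024/2501 G=0] → run G
t=5: vr[A=512/793 B=512/793 E=512/263 F=1024/2501 G=1024/1277] → run F
t=6: vr[A=512/793 B=512/793 E=512/263 G=1024/1277] → run A
t=7: vr[B=512/793 E=512/263 G=1024/1277] → run B
t=8: vr[B=1024/793 E=512/263 G=1024/1277] → run G
t=9: vr[B=1024/793 E=512/263 G=2048/1277] → run B
t=10: vr[B=1536/793 E=512/263 G=2048/1277] → run G
t=11: vr[B=1536/793 E=512/263 G=3072/1277] → run B
t=12: vr[E=512/263 G=3072/1277] → run E
t=13: vr[E=1024/263 G=3072/1277] → run G
t=14: vr[E=1024/263 G=4096/1277] → run G
t=15: vr[E=1024/263 G=5120/1277] → run E
t=16: vr[E=1536/263 G=5120/1277] → run G
t=17: vr[E=1536/263] → run E
t=18: vr[E=2048/263] → run E
t=19: vr[E=2560/263] → run E
t=20: (idle)
t=21: (idle)
t=22: (idle)

completion order = F, A, B, G, E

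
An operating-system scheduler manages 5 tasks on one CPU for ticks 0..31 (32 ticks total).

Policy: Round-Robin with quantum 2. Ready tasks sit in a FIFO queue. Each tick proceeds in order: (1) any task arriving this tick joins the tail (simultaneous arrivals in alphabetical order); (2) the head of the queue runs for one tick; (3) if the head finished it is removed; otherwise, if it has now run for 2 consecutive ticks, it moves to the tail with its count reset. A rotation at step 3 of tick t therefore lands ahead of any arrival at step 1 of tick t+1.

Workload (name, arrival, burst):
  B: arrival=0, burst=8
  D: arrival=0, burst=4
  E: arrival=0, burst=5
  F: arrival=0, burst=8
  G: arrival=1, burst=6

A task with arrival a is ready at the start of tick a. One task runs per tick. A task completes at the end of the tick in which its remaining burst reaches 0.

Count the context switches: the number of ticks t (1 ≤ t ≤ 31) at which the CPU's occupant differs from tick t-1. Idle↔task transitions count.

context switches = 16

t=0: queue=[B,D,E,F] q_used=0 → run B
t=1: queue=[B,D,E,F,G] q_used=1 → run B
t=2: queue=[D,E,F,G,B] q_used=0 → run D
t=3: queue=[D,E,F,G,B] q_used=1 → run D
t=4: queue=[E,F,G,B,D] q_used=0 → run E
t=5: queue=[E,F,G,B,D] q_used=1 → run E
t=6: queue=[F,G,B,D,E] q_used=0 → run F
t=7: queue=[F,G,B,D,E] q_used=1 → run F
t=8: queue=[G,B,D,E,F] q_used=0 → run G
t=9: queue=[G,B,D,E,F] q_used=1 → run G
t=10: queue=[B,D,E,F,G] q_used=0 → run B
t=11: queue=[B,D,E,F,G] q_used=1 → run B
t=12: queue=[D,E,F,G,B] q_used=0 → run D
t=13: queue=[D,E,F,G,B] q_used=1 → run D
t=14: queue=[E,F,G,B] q_used=0 → run E
t=15: queue=[E,F,G,B] q_used=1 → run E
t=16: queue=[F,G,B,E] q_used=0 → run F
t=17: queue=[F,G,B,E] q_used=1 → run F
t=18: queue=[G,B,E,F] q_used=0 → run G
t=19: queue=[G,B,E,F] q_used=1 → run G
t=20: queue=[B,E,F,G] q_used=0 → run B
t=21: queue=[B,E,F,G] q_used=1 → run B
t=22: queue=[E,F,G,B] q_used=0 → run E
t=23: queue=[F,G,B] q_used=0 → run F
t=24: queue=[F,G,B] q_used=1 → run F
t=25: queue=[G,B,F] q_used=0 → run G
t=26: queue=[G,B,F] q_used=1 → run G
t=27: queue=[B,F] q_used=0 → run B
t=28: queue=[B,F] q_used=1 → run B
t=29: queue=[F] q_used=0 → run F
t=30: queue=[F] q_used=1 → run F
t=31: (idle)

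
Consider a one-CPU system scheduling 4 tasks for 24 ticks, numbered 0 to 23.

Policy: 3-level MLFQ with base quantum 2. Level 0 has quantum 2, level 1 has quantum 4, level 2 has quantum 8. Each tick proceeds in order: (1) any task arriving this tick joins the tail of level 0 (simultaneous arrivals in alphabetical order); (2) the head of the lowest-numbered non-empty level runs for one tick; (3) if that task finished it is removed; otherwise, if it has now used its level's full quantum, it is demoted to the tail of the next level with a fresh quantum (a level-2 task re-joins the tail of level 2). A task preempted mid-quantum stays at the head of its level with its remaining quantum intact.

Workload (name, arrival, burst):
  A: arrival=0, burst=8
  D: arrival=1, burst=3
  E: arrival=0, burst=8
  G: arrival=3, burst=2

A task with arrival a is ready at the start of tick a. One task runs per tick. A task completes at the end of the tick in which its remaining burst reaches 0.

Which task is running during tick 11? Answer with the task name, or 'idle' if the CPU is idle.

t=0: L0/L1/L2 = AE/-/- → run A
t=1: L0/L1/L2 = AED/-/- → run A
t=2: L0/L1/L2 = ED/A/- → run E
t=3: L0/L1/L2 = EDG/A/- → run E
t=4: L0/L1/L2 = DG/AE/- → run D
t=5: L0/L1/L2 = DG/AE/- → run D
t=6: L0/L1/L2 = G/AED/- → run G
t=7: L0/L1/L2 = G/AED/- → run G
t=8: L0/L1/L2 = -/AED/- → run A
t=9: L0/L1/L2 = -/AED/- → run A
t=10: L0/L1/L2 = -/AED/- → run A
t=11: L0/L1/L2 = -/AED/- → run A
t=12: L0/L1/L2 = -/ED/A → run E
t=13: L0/L1/L2 = -/ED/A → run E
t=14: L0/L1/L2 = -/ED/A → run E
t=15: L0/L1/L2 = -/ED/A → run E
t=16: L0/L1/L2 = -/D/AE → run D
t=17: L0/L1/L2 = -/-/AE → run A
t=18: L0/L1/L2 = -/-/AE → run A
t=19: L0/L1/L2 = -/-/E → run E
t=20: L0/L1/L2 = -/-/E → run E
t=21: (idle)
t=22: (idle)
t=23: (idle)

running at tick 11 = A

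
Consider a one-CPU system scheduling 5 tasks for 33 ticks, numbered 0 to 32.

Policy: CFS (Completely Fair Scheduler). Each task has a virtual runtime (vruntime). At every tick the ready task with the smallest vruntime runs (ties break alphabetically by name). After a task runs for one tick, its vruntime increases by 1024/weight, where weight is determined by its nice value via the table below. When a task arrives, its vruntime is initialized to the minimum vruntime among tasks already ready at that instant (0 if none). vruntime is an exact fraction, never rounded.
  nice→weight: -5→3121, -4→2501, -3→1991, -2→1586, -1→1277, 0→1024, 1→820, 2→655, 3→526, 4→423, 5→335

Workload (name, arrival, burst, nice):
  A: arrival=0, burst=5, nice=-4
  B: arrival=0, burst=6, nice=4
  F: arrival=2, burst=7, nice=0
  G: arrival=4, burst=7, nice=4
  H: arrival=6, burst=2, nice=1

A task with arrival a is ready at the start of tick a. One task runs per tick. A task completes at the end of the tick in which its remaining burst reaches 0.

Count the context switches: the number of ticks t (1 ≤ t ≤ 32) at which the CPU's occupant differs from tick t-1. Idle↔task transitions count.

t=0: vr[A=0 B=0] → run A
t=1: vr[A=1024/2501 B=0] → run B
t=2: vr[A=1024/2501 B=1024/423 F=1024/2501] → run A
t=3: vr[A=2048/2501 B=1024/423 F=1024/2501] → run F
t=4: vr[A=2048/2501 B=1024/423 F=3525/2501 G=2048/2501] → run A
t=5: vr[A=3072/2501 B=1024/423 F=3525/2501 G=2048/2501] → run G
t=6: vr[A=3072/2501 B=1024/423 F=3525/2501 G=3427328/1057923 H=3072/2501] → run A
t=7: vr[A=4096/2501 B=1024/423 F=3525/2501 G=3427328/1057923 H=3072/2501] → run H
t=8: vr[A=4096/2501 B=1024/423 F=3525/2501 G=3427328/1057923 H=30976/12505] → run F
t=9: vr[A=4096/2501 B=1024/423 F=6026/2501 G=3427328/1057923 H=30976/12505] → run A
t=10: vr[B=1024/423 F=6026/2501 G=3427328/1057923 H=30976/12505] → run F
t=11: vr[B=1024/423 F=8527/2501 G=3427328/1057923 H=30976/12505] → run B
t=12: vr[B=2048/423 F=8527/2501 G=3427328/1057923 H=30976/12505] → run H
t=13: vr[B=2048/423 F=8527/2501 G=3427328/1057923] → run G
t=14: vr[B=2048/423 F=8527/2501 G=5988352/1057923] → run F
t=15: vr[B=2048/423 F=11028/2501 G=5988352/1057923] → run F
t=16: vr[B=2048/423 F=13529/2501 G=5988352/1057923] → run B
t=17: vr[B=1024/141 F=13529/2501 G=5988352/1057923] → run F
t=18: vr[B=1024/141 F=16030/2501 G=5988352/1057923] → run G
t=19: vr[B=1024/141 F=16030/2501 G=2849792/352641] → run F
t=20: vr[B=1024/141 G=2849792/352641] → run B
t=21: vr[B=4096/423 G=2849792/352641] → run G
t=22: vr[B=4096/423 G=11110400/1057923] → run B
t=23: vr[B=5120/423 G=11110400/1057923] → run G
t=24: vr[B=5120/423 G=13671424/1057923] → run B
t=25: vr[G=13671424/1057923] → run G
t=26: vr[G=5410816/352641] → run G
t=27: (idle)
t=28: (idle)
t=29: (idle)
t=30: (idle)
t=31: (idle)
t=32: (idle)

context switches = 25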